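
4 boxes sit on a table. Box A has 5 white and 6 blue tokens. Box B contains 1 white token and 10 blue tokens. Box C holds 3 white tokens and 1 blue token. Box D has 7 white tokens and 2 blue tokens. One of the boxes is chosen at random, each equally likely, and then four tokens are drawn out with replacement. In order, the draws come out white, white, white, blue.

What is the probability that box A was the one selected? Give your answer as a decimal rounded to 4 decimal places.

The likelihood of the observed sequence under each hypothesis: P(data | box A) = (5/11)(5/11)(5/11)(6/11) = 0.051226; P(data | box B) = (1/11)(1/11)(1/11)(10/11) = 0.00068301; P(data | box C) = (3/4)(3/4)(3/4)(1/4) = 0.10547; P(data | box D) = (7/9)(7/9)(7/9)(2/9) = 0.10456.
Multiplying each by its prior: 1/4 · 0.051226 = 0.012807, 1/4 · 0.00068301 = 0.00017075, 1/4 · 0.10547 = 0.026367, 1/4 · 0.10456 = 0.026139; with total 0.065484.
So P(box A | data) = (0.012807) / (0.065484) = 0.19557.

0.1956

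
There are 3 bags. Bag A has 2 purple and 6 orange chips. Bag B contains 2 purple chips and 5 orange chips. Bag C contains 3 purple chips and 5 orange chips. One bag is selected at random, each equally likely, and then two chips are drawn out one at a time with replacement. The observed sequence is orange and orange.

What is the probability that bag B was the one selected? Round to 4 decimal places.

The likelihood of the observed sequence under each hypothesis: P(data | bag A) = (6/8)(6/8) = 0.5625; P(data | bag B) = (5/7)(5/7) = 0.5102; P(data | bag C) = (5/8)(5/8) = 0.39062.
The prior-weighted likelihoods are 1/3 · 0.5625 = 0.1875, 1/3 · 0.5102 = 0.17007, 1/3 · 0.39062 = 0.13021; these sum to 0.48778.
So P(bag B | data) = (0.17007) / (0.48778) = 0.34866.

0.3487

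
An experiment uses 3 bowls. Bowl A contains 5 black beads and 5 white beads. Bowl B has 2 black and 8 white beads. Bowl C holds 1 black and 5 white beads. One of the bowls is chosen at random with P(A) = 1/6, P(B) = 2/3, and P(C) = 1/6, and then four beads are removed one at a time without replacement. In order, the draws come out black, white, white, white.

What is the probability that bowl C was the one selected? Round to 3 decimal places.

0.219

Compute the likelihood of the observed sequence for each case: P(data | bowl A) = (5/10)(5/9)(4/8)(3/7) = 0.059524; P(data | bowl B) = (2/10)(8/9)(7/8)(6/7) = 0.13333; P(data | bowl C) = (1/6)(5/5)(4/4)(3/3) = 0.16667.
The prior-weighted likelihoods are 1/6 · 0.059524 = 0.0099206, 2/3 · 0.13333 = 0.088889, 1/6 · 0.16667 = 0.027778; summing to 0.12659.
So P(bowl C | data) = (0.027778) / (0.12659) = 0.21944.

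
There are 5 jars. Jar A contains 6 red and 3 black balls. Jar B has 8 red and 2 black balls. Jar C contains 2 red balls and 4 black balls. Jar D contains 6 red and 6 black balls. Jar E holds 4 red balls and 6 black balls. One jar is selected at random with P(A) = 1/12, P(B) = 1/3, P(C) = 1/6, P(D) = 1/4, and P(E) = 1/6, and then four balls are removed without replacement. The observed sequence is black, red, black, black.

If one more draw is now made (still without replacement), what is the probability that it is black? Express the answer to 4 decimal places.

For each hypothesis, P(data | H) works out to: P(data | jar A) = (3/9)(6/8)(2/7)(1/6) = 0.011905; P(data | jar B) = (2/10)(8/9)(1/8)(0/7) = 0; P(data | jar C) = (4/6)(2/5)(3/4)(2/3) = 0.13333; P(data | jar D) = (6/12)(6/11)(5/10)(4/9) = 0.060606; P(data | jar E) = (6/10)(4/9)(5/8)(4/7) = 0.095238.
Multiplying each by its prior: 1/12 · 0.011905 = 0.00099206, 1/3 · 0 = 0, 1/6 · 0.13333 = 0.022222, 1/4 · 0.060606 = 0.015152, 1/6 · 0.095238 = 0.015873; summing to 0.054239.
The posterior is then P(jar A | data) = 0.018291, P(jar B | data) = 0, P(jar C | data) = 0.40971, P(jar D | data) = 0.27935, P(jar E | data) = 0.29265.
Averaging over the posterior, P(black next | data) = (0)(0.018291) + (1/2)(0.40971) + (3/8)(0.27935) + (1/2)(0.29265) = 0.45594.

0.4559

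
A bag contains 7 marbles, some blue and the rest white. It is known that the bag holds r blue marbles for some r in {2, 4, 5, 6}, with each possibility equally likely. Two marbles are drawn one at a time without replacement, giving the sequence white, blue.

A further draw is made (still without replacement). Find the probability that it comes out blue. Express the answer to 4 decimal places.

Compute the likelihood of the observed sequence for each case: P(data | r = 2) = (5/7)(2/6) = 5/21; P(data | r = 4) = (3/7)(4/6) = 2/7; P(data | r = 5) = (2/7)(5/6) = 5/21; P(data | r = 6) = (1/7)(6/6) = 1/7.
The prior-weighted likelihoods are 1/4 · 5/21 = 5/84, 1/4 · 2/7 = 1/14, 1/4 · 5/21 = 5/84, 1/4 · 1/7 = 1/28; summing to 19/84.
The posterior is then P(r = 2 | data) = 5/19, P(r = 4 | data) = 6/19, P(r = 5 | data) = 5/19, P(r = 6 | data) = 3/19.
So P(blue next | data) = Σ P(blue next | H) P(H | data) = (1/5)(5/19) + (3/5)(6/19) + (4/5)(5/19) + (1)(3/19) = 58/95.

0.6105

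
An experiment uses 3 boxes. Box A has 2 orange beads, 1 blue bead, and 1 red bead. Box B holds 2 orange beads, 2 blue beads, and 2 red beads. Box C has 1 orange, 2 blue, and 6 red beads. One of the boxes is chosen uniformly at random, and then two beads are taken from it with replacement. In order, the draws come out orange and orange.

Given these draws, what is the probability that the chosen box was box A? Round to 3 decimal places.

0.669

Under each hypothesis, the probability of the observed sequence is: P(data | box A) = (2/4)(2/4) = 1/4; P(data | box B) = (2/6)(2/6) = 1/9; P(data | box C) = (1/9)(1/9) = 1/81.
The prior-weighted likelihoods are 1/3 · 1/4 = 1/12, 1/3 · 1/9 = 1/27, 1/3 · 1/81 = 1/243; with total 121/972.
Therefore the posterior P(box A | data) = (1/12) / (121/972) = 81/121.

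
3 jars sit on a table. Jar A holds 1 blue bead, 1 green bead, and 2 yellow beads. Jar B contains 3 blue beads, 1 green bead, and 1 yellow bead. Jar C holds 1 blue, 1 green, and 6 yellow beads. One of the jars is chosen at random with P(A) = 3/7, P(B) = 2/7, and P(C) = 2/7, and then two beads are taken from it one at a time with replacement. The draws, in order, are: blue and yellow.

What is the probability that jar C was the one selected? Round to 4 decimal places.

0.2336

Compute the likelihood of the observed sequence for each case: P(data | jar A) = (1/4)(2/4) = 0.125; P(data | jar B) = (3/5)(1/5) = 0.12; P(data | jar C) = (1/8)(6/8) = 0.09375.
The prior-weighted likelihoods are 3/7 · 0.125 = 0.053571, 2/7 · 0.12 = 0.034286, 2/7 · 0.09375 = 0.026786; with total 0.11464.
Therefore the posterior P(jar C | data) = (0.026786) / (0.11464) = 0.23364.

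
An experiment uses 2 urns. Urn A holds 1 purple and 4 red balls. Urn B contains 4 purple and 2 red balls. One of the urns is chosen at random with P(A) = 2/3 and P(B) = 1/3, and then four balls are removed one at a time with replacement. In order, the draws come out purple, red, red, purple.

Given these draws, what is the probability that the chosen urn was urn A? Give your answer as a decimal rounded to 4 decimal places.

0.5090

Compute the likelihood of the observed sequence for each case: P(data | urn A) = (1/5)(4/5)(4/5)(1/5) = 0.0256; P(data | urn B) = (4/6)(2/6)(2/6)(4/6) = 0.049383.
Weighting by the prior gives 2/3 · 0.0256 = 0.017067, 1/3 · 0.049383 = 0.016461; these sum to 0.033528.
Hence P(urn A | data) = (0.017067) / (0.033528) = 0.50903.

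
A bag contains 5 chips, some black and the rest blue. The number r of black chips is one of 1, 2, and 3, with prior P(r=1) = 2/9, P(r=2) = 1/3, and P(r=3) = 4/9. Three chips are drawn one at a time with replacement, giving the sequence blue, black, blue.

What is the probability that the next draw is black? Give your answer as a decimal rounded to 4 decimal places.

0.4239

For each hypothesis, P(data | H) works out to: P(data | r = 1) = (4/5)(1/5)(4/5) = 0.128; P(data | r = 2) = (3/5)(2/5)(3/5) = 0.144; P(data | r = 3) = (2/5)(3/5)(2/5) = 0.096.
Multiplying each by its prior: 2/9 · 0.128 = 0.028444, 1/3 · 0.144 = 0.048, 4/9 · 0.096 = 0.042667; these sum to 0.11911.
Normalising, the posterior is P(r = 1 | data) = 0.23881, P(r = 2 | data) = 0.40299, P(r = 3 | data) = 0.35821.
The predictive probability is P(black next | data) = (1/5)(0.23881) + (2/5)(0.40299) + (3/5)(0.35821) = 0.42388.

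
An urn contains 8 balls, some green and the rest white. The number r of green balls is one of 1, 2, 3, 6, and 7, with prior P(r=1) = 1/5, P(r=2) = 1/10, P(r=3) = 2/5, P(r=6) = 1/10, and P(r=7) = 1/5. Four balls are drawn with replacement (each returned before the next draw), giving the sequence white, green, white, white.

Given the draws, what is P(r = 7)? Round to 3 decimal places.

Under each hypothesis, the probability of the observed sequence is: P(data | r = 1) = (7/8)(1/8)(7/8)(7/8) = 0.08374; P(data | r = 2) = (6/8)(2/8)(6/8)(6/8) = 0.10547; P(data | r = 3) = (5/8)(3/8)(5/8)(5/8) = 0.091553; P(data | r = 6) = (2/8)(6/8)(2/8)(2/8) = 0.011719; P(data | r = 7) = (1/8)(7/8)(1/8)(1/8) = 0.001709.
The prior-weighted likelihoods are 1/5 · 0.08374 = 0.016748, 1/10 · 0.10547 = 0.010547, 2/5 · 0.091553 = 0.036621, 1/10 · 0.011719 = 0.0011719, 1/5 · 0.001709 = 0.0003418; these sum to 0.06543.
So P(r = 7 | data) = (0.0003418) / (0.06543) = 0.0052239.

0.005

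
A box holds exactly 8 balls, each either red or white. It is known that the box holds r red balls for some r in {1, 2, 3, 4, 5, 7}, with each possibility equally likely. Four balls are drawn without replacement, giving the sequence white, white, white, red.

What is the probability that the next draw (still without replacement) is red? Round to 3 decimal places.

0.333

Under each hypothesis, the probability of the observed sequence is: P(data | r = 1) = (7/8)(6/7)(5/6)(1/5) = 1/8; P(data | r = 2) = (6/8)(5/7)(4/6)(2/5) = 1/7; P(data | r = 3) = (5/8)(4/7)(3/6)(3/5) = 3/28; P(data | r = 4) = (4/8)(3/7)(2/6)(4/5) = 2/35; P(data | r = 5) = (3/8)(2/7)(1/6)(5/5) = 1/56; P(data | r = 7) = (1/8)(0/7) = 0.
Multiplying each by its prior: 1/6 · 1/8 = 1/48, 1/6 · 1/7 = 1/42, 1/6 · 3/28 = 1/56, 1/6 · 2/35 = 1/105, 1/6 · 1/56 = 1/336, 1/6 · 0 = 0; with total 3/40.
Normalising, the posterior is P(r = 1 | data) = 5/18, P(r = 2 | data) = 20/63, P(r = 3 | data) = 5/21, P(r = 4 | data) = 8/63, P(r = 5 | data) = 5/126, P(r = 7 | data) = 0.
Averaging over the posterior, P(red next | data) = (0)(5/18) + (1/4)(20/63) + (1/2)(5/21) + (3/4)(8/63) + (1)(5/126) = 1/3.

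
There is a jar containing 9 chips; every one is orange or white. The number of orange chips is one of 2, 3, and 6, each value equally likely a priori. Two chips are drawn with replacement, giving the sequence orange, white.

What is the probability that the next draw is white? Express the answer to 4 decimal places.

The likelihood of the observed sequence under each hypothesis: P(data | r = 2) = (2/9)(7/9) = 14/81; P(data | r = 3) = (3/9)(6/9) = 2/9; P(data | r = 6) = (6/9)(3/9) = 2/9.
Multiplying each by its prior: 1/3 · 14/81 = 14/243, 1/3 · 2/9 = 2/27, 1/3 · 2/9 = 2/27; summing to 50/243.
Dividing through by the total gives posterior P(r = 2 | data) = 7/25, P(r = 3 | data) = 9/25, P(r = 6 | data) = 9/25.
So P(white next | data) = Σ P(white next | H) P(H | data) = (7/9)(7/25) + (2/3)(9/25) + (1/3)(9/25) = 26/45.

0.5778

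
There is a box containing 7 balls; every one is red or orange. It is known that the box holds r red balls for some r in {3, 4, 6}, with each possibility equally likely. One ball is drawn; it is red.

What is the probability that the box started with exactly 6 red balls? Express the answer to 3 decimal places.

0.462

Compute the likelihood of this draw for each case: P(data | r = 3) = (3/7) = 3/7; P(data | r = 4) = (4/7) = 4/7; P(data | r = 6) = (6/7) = 6/7.
The prior-weighted likelihoods are 1/3 · 3/7 = 1/7, 1/3 · 4/7 = 4/21, 1/3 · 6/7 = 2/7; with total 13/21.
By Bayes' rule, P(r = 6 | data) = (2/7) / (13/21) = 6/13.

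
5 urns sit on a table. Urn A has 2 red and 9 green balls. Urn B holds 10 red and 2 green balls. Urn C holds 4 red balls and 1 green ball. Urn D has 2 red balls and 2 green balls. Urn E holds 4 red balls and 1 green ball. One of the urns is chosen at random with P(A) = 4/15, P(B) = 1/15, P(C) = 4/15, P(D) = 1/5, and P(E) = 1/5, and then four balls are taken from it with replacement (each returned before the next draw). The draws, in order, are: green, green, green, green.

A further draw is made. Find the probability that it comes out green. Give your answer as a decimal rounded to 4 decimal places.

0.7845

Compute the likelihood of the observed sequence for each case: P(data | urn A) = (9/11)(9/11)(9/11)(9/11) = 0.44813; P(data | urn B) = (2/12)(2/12)(2/12)(2/12) = 0.0007716; P(data | urn C) = (1/5)(1/5)(1/5)(1/5) = 0.0016; P(data | urn D) = (2/4)(2/4)(2/4)(2/4) = 0.0625; P(data | urn E) = (1/5)(1/5)(1/5)(1/5) = 0.0016.
The prior-weighted likelihoods are 4/15 · 0.44813 = 0.1195, 1/15 · 0.0007716 = 5.144e-05, 4/15 · 0.0016 = 0.00042667, 1/5 · 0.0625 = 0.0125, 1/5 · 0.0016 = 0.00032; summing to 0.1328.
The posterior is then P(urn A | data) = 0.89986, P(urn B | data) = 0.00038736, P(urn C | data) = 0.0032129, P(urn D | data) = 0.094128, P(urn E | data) = 0.0024097.
The predictive probability is P(green next | data) = (9/11)(0.89986) + (1/6)(0.00038736) + (1/5)(0.0032129) + (1/2)(0.094128) + (1/5)(0.0024097) = 0.7845.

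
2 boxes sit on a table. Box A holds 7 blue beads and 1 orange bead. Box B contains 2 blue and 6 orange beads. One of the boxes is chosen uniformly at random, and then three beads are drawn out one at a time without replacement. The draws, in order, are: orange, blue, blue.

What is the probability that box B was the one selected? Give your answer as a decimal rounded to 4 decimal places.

0.2222

The likelihood of the observed sequence under each hypothesis: P(data | box A) = (1/8)(7/7)(6/6) = 1/8; P(data | box B) = (6/8)(2/7)(1/6) = 1/28.
The prior-weighted likelihoods are 1/2 · 1/8 = 1/16, 1/2 · 1/28 = 1/56; these sum to 9/112.
Hence P(box B | data) = (1/56) / (9/112) = 2/9.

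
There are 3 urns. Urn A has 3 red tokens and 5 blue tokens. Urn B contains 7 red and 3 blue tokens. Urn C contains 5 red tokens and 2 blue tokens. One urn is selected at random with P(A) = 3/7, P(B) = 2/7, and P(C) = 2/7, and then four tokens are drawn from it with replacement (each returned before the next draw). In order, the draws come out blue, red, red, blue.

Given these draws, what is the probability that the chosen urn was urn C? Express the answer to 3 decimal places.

Under each hypothesis, the probability of the observed sequence is: P(data | urn A) = (5/8)(3/8)(3/8)(5/8) = 0.054932; P(data | urn B) = (3/10)(7/10)(7/10)(3/10) = 0.0441; P(data | urn C) = (2/7)(5/7)(5/7)(2/7) = 0.041649.
Multiplying each by its prior: 3/7 · 0.054932 = 0.023542, 2/7 · 0.0441 = 0.0126, 2/7 · 0.041649 = 0.0119; summing to 0.048042.
So P(urn C | data) = (0.0119) / (0.048042) = 0.2477.

0.248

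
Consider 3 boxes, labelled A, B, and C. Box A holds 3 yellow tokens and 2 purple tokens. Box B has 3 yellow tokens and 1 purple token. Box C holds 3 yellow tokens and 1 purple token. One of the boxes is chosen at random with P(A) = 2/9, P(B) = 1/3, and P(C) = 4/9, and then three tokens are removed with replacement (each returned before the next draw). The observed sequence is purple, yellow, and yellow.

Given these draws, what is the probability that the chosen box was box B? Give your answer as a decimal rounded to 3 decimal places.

Under each hypothesis, the probability of the observed sequence is: P(data | box A) = (2/5)(3/5)(3/5) = 0.144; P(data | box B) = (1/4)(3/4)(3/4) = 0.14062; P(data | box C) = (1/4)(3/4)(3/4) = 0.14062.
Weighting by the prior gives 2/9 · 0.144 = 0.032, 1/3 · 0.14062 = 0.046875, 4/9 · 0.14062 = 0.0625; these sum to 0.14138.
So P(box B | data) = (0.046875) / (0.14138) = 0.33156.

0.332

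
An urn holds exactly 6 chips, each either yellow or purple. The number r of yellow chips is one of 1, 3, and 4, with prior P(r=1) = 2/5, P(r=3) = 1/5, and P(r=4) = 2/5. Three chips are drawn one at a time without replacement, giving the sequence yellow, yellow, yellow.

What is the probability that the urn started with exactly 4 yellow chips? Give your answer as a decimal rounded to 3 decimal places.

0.889

Compute the likelihood of the observed sequence for each case: P(data | r = 1) = (1/6)(0/5) = 0; P(data | r = 3) = (3/6)(2/5)(1/4) = 1/20; P(data | r = 4) = (4/6)(3/5)(2/4) = 1/5.
Multiplying each by its prior: 2/5 · 0 = 0, 1/5 · 1/20 = 1/100, 2/5 · 1/5 = 2/25; these sum to 9/100.
So P(r = 4 | data) = (2/25) / (9/100) = 8/9.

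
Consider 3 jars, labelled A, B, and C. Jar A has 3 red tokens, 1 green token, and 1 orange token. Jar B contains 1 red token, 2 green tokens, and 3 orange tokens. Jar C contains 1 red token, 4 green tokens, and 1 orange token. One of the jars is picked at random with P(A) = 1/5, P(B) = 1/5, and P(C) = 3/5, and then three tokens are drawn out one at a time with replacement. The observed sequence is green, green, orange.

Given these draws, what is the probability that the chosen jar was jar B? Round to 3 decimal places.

0.194

The likelihood of the observed sequence under each hypothesis: P(data | jar A) = (1/5)(1/5)(1/5) = 0.008; P(data | jar B) = (2/6)(2/6)(3/6) = 0.055556; P(data | jar C) = (4/6)(4/6)(1/6) = 0.074074.
Multiplying each by its prior: 1/5 · 0.008 = 0.0016, 1/5 · 0.055556 = 0.011111, 3/5 · 0.074074 = 0.044444; summing to 0.057156.
Hence P(jar B | data) = (0.011111) / (0.057156) = 0.1944.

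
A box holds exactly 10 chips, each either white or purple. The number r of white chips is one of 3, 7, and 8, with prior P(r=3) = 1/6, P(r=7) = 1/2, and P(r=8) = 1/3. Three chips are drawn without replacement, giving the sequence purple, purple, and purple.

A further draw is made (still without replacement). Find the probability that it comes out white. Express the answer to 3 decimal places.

0.474

Under each hypothesis, the probability of the observed sequence is: P(data | r = 3) = (7/10)(6/9)(5/8) = 7/24; P(data | r = 7) = (3/10)(2/9)(1/8) = 1/120; P(data | r = 8) = (2/10)(1/9)(0/8) = 0.
Multiplying each by its prior: 1/6 · 7/24 = 7/144, 1/2 · 1/120 = 1/240, 1/3 · 0 = 0; summing to 19/360.
Normalising, the posterior is P(r = 3 | data) = 35/38, P(r = 7 | data) = 3/38, P(r = 8 | data) = 0.
So P(white next | data) = Σ P(white next | H) P(H | data) = (3/7)(35/38) + (1)(3/38) = 9/19.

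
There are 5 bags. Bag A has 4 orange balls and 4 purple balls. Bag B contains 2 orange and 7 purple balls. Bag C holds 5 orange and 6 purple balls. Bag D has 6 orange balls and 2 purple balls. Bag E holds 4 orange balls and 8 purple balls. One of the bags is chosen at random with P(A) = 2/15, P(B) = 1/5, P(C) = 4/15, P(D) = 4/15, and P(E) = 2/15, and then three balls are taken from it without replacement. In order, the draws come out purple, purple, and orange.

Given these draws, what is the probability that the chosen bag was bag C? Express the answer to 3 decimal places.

Under each hypothesis, the probability of the observed sequence is: P(data | bag A) = (4/8)(3/7)(4/6) = 0.14286; P(data | bag B) = (7/9)(6/8)(2/7) = 0.16667; P(data | bag C) = (6/11)(5/10)(5/9) = 0.15152; P(data | bag D) = (2/8)(1/7)(6/6) = 0.035714; P(data | bag E) = (8/12)(7/11)(4/10) = 0.1697.
Multiplying each by its prior: 2/15 · 0.14286 = 0.019048, 1/5 · 0.16667 = 0.033333, 4/15 · 0.15152 = 0.040404, 4/15 · 0.035714 = 0.0095238, 2/15 · 0.1697 = 0.022626; summing to 0.12494.
By Bayes' rule, P(bag C | data) = (0.040404) / (0.12494) = 0.3234.

0.323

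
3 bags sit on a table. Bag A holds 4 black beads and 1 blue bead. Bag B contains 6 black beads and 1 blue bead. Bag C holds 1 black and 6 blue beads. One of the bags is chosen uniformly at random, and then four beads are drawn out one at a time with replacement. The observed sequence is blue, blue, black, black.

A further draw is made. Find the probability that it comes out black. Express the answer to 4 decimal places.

0.6382

For each hypothesis, P(data | H) works out to: P(data | bag A) = (1/5)(1/5)(4/5)(4/5) = 0.0256; P(data | bag B) = (1/7)(1/7)(6/7)(6/7) = 0.014994; P(data | bag C) = (6/7)(6/7)(1/7)(1/7) = 0.014994.
The prior-weighted likelihoods are 1/3 · 0.0256 = 0.0085333, 1/3 · 0.014994 = 0.0049979, 1/3 · 0.014994 = 0.0049979; summing to 0.018529.
Dividing through by the total gives posterior P(bag A | data) = 0.46054, P(bag B | data) = 0.26973, P(bag C | data) = 0.26973.
So P(black next | data) = Σ P(black next | H) P(H | data) = (4/5)(0.46054) + (6/7)(0.26973) + (1/7)(0.26973) = 0.63816.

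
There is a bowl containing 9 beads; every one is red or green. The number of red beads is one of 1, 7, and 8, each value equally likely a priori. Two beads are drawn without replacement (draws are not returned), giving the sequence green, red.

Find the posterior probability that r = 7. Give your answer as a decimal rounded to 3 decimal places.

0.467

Compute the likelihood of the observed sequence for each case: P(data | r = 1) = (8/9)(1/8) = 1/9; P(data | r = 7) = (2/9)(7/8) = 7/36; P(data | r = 8) = (1/9)(8/8) = 1/9.
Weighting by the prior gives 1/3 · 1/9 = 1/27, 1/3 · 7/36 = 7/108, 1/3 · 1/9 = 1/27; with total 5/36.
Hence P(r = 7 | data) = (7/108) / (5/36) = 7/15.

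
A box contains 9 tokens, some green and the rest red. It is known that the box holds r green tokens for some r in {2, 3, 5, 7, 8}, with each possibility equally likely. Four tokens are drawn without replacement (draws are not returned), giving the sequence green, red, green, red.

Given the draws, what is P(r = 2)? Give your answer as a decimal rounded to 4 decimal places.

0.1429

Compute the likelihood of the observed sequence for each case: P(data | r = 2) = (2/9)(7/8)(1/7)(6/6) = 1/36; P(data | r = 3) = (3/9)(6/8)(2/7)(5/6) = 5/84; P(data | r = 5) = (5/9)(4/8)(4/7)(3/6) = 5/63; P(data | r = 7) = (7/9)(2/8)(6/7)(1/6) = 1/36; P(data | r = 8) = (8/9)(1/8)(7/7)(0/6) = 0.
Multiplying each by its prior: 1/5 · 1/36 = 1/180, 1/5 · 5/84 = 1/84, 1/5 · 5/63 = 1/63, 1/5 · 1/36 = 1/180, 1/5 · 0 = 0; these sum to 7/180.
By Bayes' rule, P(r = 2 | data) = (1/180) / (7/180) = 1/7.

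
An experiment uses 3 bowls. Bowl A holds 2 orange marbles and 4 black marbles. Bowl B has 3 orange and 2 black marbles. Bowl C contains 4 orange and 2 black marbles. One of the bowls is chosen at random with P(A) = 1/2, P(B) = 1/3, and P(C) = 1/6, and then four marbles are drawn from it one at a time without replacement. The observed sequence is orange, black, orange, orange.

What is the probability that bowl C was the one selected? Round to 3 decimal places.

For each hypothesis, P(data | H) works out to: P(data | bowl A) = (2/6)(4/5)(1/4)(0/3) = 0; P(data | bowl B) = (3/5)(2/4)(2/3)(1/2) = 1/10; P(data | bowl C) = (4/6)(2/5)(3/4)(2/3) = 2/15.
Multiplying each by its prior: 1/2 · 0 = 0, 1/3 · 1/10 = 1/30, 1/6 · 2/15 = 1/45; these sum to 1/18.
So P(bowl C | data) = (1/45) / (1/18) = 2/5.

0.400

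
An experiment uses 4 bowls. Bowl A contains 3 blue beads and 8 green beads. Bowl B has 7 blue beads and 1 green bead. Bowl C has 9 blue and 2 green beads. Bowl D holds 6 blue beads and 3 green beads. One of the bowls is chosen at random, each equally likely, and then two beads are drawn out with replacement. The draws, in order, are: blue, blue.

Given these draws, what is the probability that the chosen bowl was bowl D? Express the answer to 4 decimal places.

0.2275

Under each hypothesis, the probability of the observed sequence is: P(data | bowl A) = (3/11)(3/11) = 0.07438; P(data | bowl B) = (7/8)(7/8) = 0.76562; P(data | bowl C) = (9/11)(9/11) = 0.66942; P(data | bowl D) = (6/9)(6/9) = 0.44444.
Multiplying each by its prior: 1/4 · 0.07438 = 0.018595, 1/4 · 0.76562 = 0.19141, 1/4 · 0.66942 = 0.16736, 1/4 · 0.44444 = 0.11111; summing to 0.48847.
So P(bowl D | data) = (0.11111) / (0.48847) = 0.22747.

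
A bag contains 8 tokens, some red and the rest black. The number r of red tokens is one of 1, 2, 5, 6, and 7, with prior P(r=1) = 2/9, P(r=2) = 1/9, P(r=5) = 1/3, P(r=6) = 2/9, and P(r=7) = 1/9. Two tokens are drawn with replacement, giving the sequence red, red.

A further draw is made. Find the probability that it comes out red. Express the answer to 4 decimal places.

Under each hypothesis, the probability of the observed sequence is: P(data | r = 1) = (1/8)(1/8) = 1/64; P(data | r = 2) = (2/8)(2/8) = 1/16; P(data | r = 5) = (5/8)(5/8) = 25/64; P(data | r = 6) = (6/8)(6/8) = 9/16; P(data | r = 7) = (7/8)(7/8) = 49/64.
Weighting by the prior gives 2/9 · 1/64 = 1/288, 1/9 · 1/16 = 1/144, 1/3 · 25/64 = 25/192, 2/9 · 9/16 = 1/8, 1/9 · 49/64 = 49/576; these sum to 101/288.
The posterior is then P(r = 1 | data) = 1/101, P(r = 2 | data) = 2/101, P(r = 5 | data) = 75/202, P(r = 6 | data) = 36/101, P(r = 7 | data) = 49/202.
Averaging over the posterior, P(red next | data) = (1/8)(1/101) + (1/4)(2/101) + (5/8)(75/202) + (3/4)(36/101) + (7/8)(49/202) = 145/202.

0.7178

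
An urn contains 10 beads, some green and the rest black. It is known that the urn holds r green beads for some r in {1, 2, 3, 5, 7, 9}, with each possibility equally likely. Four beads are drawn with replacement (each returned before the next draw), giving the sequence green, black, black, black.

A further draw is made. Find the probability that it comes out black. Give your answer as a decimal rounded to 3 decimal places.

Under each hypothesis, the probability of the observed sequence is: P(data | r = 1) = (1/10)(9/10)(9/10)(9/10) = 0.0729; P(data | r = 2) = (2/10)(8/10)(8/10)(8/10) = 0.1024; P(data | r = 3) = (3/10)(7/10)(7/10)(7/10) = 0.1029; P(data | r = 5) = (5/10)(5/10)(5/10)(5/10) = 0.0625; P(data | r = 7) = (7/10)(3/10)(3/10)(3/10) = 0.0189; P(data | r = 9) = (9/10)(1/10)(1/10)(1/10) = 0.0009.
Weighting by the prior gives 1/6 · 0.0729 = 0.01215, 1/6 · 0.1024 = 0.017067, 1/6 · 0.1029 = 0.01715, 1/6 · 0.0625 = 0.010417, 1/6 · 0.0189 = 0.00315, 1/6 · 0.0009 = 0.00015; with total 0.060083.
The posterior is then P(r = 1 | data) = 0.20222, P(r = 2 | data) = 0.28405, P(r = 3 | data) = 0.28544, P(r = 5 | data) = 0.17337, P(r = 7 | data) = 0.052427, P(r = 9 | data) = 0.0024965.
The predictive probability is P(black next | data) = (9/10)(0.20222) + (4/5)(0.28405) + (7/10)(0.28544) + (1/2)(0.17337) + (3/10)(0.052427) + (1/10)(0.0024965) = 0.71171.

0.712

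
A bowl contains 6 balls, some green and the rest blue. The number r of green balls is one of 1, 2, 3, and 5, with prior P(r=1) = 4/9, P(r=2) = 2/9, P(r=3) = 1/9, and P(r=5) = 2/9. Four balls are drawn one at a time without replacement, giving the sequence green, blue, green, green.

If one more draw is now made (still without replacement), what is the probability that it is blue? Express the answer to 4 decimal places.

0.1304

Under each hypothesis, the probability of the observed sequence is: P(data | r = 1) = (1/6)(5/5)(0/4) = 0; P(data | r = 2) = (2/6)(4/5)(1/4)(0/3) = 0; P(data | r = 3) = (3/6)(3/5)(2/4)(1/3) = 1/20; P(data | r = 5) = (5/6)(1/5)(4/4)(3/3) = 1/6.
The prior-weighted likelihoods are 4/9 · 0 = 0, 2/9 · 0 = 0, 1/9 · 1/20 = 1/180, 2/9 · 1/6 = 1/27; these sum to 23/540.
The posterior is then P(r = 1 | data) = 0, P(r = 2 | data) = 0, P(r = 3 | data) = 3/23, P(r = 5 | data) = 20/23.
Averaging over the posterior, P(blue next | data) = (1)(3/23) + (0)(20/23) = 3/23.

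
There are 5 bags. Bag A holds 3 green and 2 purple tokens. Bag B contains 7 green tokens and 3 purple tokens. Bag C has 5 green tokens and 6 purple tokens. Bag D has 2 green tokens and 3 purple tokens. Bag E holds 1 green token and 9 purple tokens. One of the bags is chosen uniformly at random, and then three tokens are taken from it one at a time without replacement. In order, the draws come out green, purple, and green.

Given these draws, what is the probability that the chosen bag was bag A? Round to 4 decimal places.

The likelihood of the observed sequence under each hypothesis: P(data | bag A) = (3/5)(2/4)(2/3) = 0.2; P(data | bag B) = (7/10)(3/9)(6/8) = 0.175; P(data | bag C) = (5/11)(6/10)(4/9) = 0.12121; P(data | bag D) = (2/5)(3/4)(1/3) = 0.1; P(data | bag E) = (1/10)(9/9)(0/8) = 0.
The prior-weighted likelihoods are 1/5 · 0.2 = 0.04, 1/5 · 0.175 = 0.035, 1/5 · 0.12121 = 0.024242, 1/5 · 0.1 = 0.02, 1/5 · 0 = 0; summing to 0.11924.
Therefore the posterior P(bag A | data) = (0.04) / (0.11924) = 0.33545.

0.3355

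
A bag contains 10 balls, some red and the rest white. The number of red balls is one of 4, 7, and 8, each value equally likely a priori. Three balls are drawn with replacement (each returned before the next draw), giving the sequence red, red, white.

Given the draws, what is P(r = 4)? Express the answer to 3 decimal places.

0.259

Compute the likelihood of the observed sequence for each case: P(data | r = 4) = (4/10)(4/10)(6/10) = 0.096; P(data | r = 7) = (7/10)(7/10)(3/10) = 0.147; P(data | r = 8) = (8/10)(8/10)(2/10) = 0.128.
Multiplying each by its prior: 1/3 · 0.096 = 0.032, 1/3 · 0.147 = 0.049, 1/3 · 0.128 = 0.042667; with total 0.12367.
Hence P(r = 4 | data) = (0.032) / (0.12367) = 0.25876.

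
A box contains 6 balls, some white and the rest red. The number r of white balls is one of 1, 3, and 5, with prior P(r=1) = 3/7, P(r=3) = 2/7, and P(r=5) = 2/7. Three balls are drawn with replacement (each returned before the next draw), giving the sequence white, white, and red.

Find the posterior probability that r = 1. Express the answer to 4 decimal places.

0.1261

Compute the likelihood of the observed sequence for each case: P(data | r = 1) = (1/6)(1/6)(5/6) = 5/216; P(data | r = 3) = (3/6)(3/6)(3/6) = 1/8; P(data | r = 5) = (5/6)(5/6)(1/6) = 25/216.
Weighting by the prior gives 3/7 · 5/216 = 5/504, 2/7 · 1/8 = 1/28, 2/7 · 25/216 = 25/756; with total 17/216.
Therefore the posterior P(r = 1 | data) = (5/504) / (17/216) = 15/119.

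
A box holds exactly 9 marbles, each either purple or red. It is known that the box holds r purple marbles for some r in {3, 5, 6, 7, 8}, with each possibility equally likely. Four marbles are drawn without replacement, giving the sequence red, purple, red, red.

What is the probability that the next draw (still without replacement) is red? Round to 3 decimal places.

For each hypothesis, P(data | H) works out to: P(data | r = 3) = (6/9)(3/8)(5/7)(4/6) = 0.11905; P(data | r = 5) = (4/9)(5/8)(3/7)(2/6) = 0.039683; P(data | r = 6) = (3/9)(6/8)(2/7)(1/6) = 0.011905; P(data | r = 7) = (2/9)(7/8)(1/7)(0/6) = 0; P(data | r = 8) = (1/9)(8/8)(0/7) = 0.
Multiplying each by its prior: 1/5 · 0.11905 = 0.02381, 1/5 · 0.039683 = 0.0079365, 1/5 · 0.011905 = 0.002381, 1/5 · 0 = 0, 1/5 · 0 = 0; summing to 0.034127.
Normalising, the posterior is P(r = 3 | data) = 0.69767, P(r = 5 | data) = 0.23256, P(r = 6 | data) = 0.069767, P(r = 7 | data) = 0, P(r = 8 | data) = 0.
The predictive probability is P(red next | data) = (3/5)(0.69767) + (1/5)(0.23256) + (0)(0.069767) = 0.46512.

0.465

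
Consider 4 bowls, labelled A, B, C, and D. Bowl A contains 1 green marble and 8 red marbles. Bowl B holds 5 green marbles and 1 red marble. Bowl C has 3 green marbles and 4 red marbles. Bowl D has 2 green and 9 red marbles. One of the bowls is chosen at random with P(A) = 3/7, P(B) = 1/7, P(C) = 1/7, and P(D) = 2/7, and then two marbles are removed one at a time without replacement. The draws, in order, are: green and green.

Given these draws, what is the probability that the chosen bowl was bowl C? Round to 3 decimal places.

0.169

Compute the likelihood of the observed sequence for each case: P(data | bowl A) = (1/9)(0/8) = 0; P(data | bowl B) = (5/6)(4/5) = 0.66667; P(data | bowl C) = (3/7)(2/6) = 0.14286; P(data | bowl D) = (2/11)(1/10) = 0.018182.
Weighting by the prior gives 3/7 · 0 = 0, 1/7 · 0.66667 = 0.095238, 1/7 · 0.14286 = 0.020408, 2/7 · 0.018182 = 0.0051948; summing to 0.12084.
By Bayes' rule, P(bowl C | data) = (0.020408) / (0.12084) = 0.16888.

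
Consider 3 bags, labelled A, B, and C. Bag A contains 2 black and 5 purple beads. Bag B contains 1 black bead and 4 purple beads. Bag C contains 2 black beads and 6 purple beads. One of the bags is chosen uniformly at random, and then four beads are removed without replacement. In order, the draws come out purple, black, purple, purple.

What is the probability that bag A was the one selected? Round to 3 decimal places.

0.294

The likelihood of the observed sequence under each hypothesis: P(data | bag A) = (5/7)(2/6)(4/5)(3/4) = 1/7; P(data | bag B) = (4/5)(1/4)(3/3)(2/2) = 1/5; P(data | bag C) = (6/8)(2/7)(5/6)(4/5) = 1/7.
Weighting by the prior gives 1/3 · 1/7 = 1/21, 1/3 · 1/5 = 1/15, 1/3 · 1/7 = 1/21; summing to 17/105.
So P(bag A | data) = (1/21) / (17/105) = 5/17.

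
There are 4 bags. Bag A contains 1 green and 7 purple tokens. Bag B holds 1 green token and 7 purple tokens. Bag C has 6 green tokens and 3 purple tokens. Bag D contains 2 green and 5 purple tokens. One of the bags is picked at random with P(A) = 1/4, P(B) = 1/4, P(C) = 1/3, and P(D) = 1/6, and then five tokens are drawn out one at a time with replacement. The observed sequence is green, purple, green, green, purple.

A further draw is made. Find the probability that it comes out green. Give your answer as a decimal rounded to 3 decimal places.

0.582

Compute the likelihood of the observed sequence for each case: P(data | bag A) = (1/8)(7/8)(1/8)(1/8)(7/8) = 0.0014954; P(data | bag B) = (1/8)(7/8)(1/8)(1/8)(7/8) = 0.0014954; P(data | bag C) = (6/9)(3/9)(6/9)(6/9)(3/9) = 0.032922; P(data | bag D) = (2/7)(5/7)(2/7)(2/7)(5/7) = 0.0119.
Multiplying each by its prior: 1/4 · 0.0014954 = 0.00037384, 1/4 · 0.0014954 = 0.00037384, 1/3 · 0.032922 = 0.010974, 1/6 · 0.0119 = 0.0019833; these sum to 0.013705.
Normalising, the posterior is P(bag A | data) = 0.027278, P(bag B | data) = 0.027278, P(bag C | data) = 0.80073, P(bag D | data) = 0.14471.
So P(green next | data) = Σ P(green next | H) P(H | data) = (1/8)(0.027278) + (1/8)(0.027278) + (2/3)(0.80073) + (2/7)(0.14471) = 0.58199.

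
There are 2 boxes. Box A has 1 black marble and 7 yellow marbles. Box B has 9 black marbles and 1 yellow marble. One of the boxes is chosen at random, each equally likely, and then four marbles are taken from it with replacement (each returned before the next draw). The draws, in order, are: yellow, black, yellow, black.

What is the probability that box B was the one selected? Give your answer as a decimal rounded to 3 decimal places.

For each hypothesis, P(data | H) works out to: P(data | box A) = (7/8)(1/8)(7/8)(1/8) = 0.011963; P(data | box B) = (1/10)(9/10)(1/10)(9/10) = 0.0081.
The prior-weighted likelihoods are 1/2 · 0.011963 = 0.0059814, 1/2 · 0.0081 = 0.00405; with total 0.010031.
Therefore the posterior P(box B | data) = (0.00405) / (0.010031) = 0.40373.

0.404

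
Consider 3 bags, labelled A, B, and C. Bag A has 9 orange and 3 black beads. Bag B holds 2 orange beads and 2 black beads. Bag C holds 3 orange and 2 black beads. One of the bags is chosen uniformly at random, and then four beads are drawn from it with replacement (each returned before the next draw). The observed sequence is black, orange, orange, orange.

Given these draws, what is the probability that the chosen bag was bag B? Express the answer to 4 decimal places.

0.2457

Under each hypothesis, the probability of the observed sequence is: P(data | bag A) = (3/12)(9/12)(9/12)(9/12) = 0.10547; P(data | bag B) = (2/4)(2/4)(2/4)(2/4) = 0.0625; P(data | bag C) = (2/5)(3/5)(3/5)(3/5) = 0.0864.
Weighting by the prior gives 1/3 · 0.10547 = 0.035156, 1/3 · 0.0625 = 0.020833, 1/3 · 0.0864 = 0.0288; these sum to 0.08479.
Therefore the posterior P(bag B | data) = (0.020833) / (0.08479) = 0.24571.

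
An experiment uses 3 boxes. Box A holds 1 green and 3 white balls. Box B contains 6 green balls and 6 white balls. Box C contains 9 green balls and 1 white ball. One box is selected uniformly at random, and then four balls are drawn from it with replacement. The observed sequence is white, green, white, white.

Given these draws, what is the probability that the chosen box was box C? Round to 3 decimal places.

Under each hypothesis, the probability of the observed sequence is: P(data | box A) = (3/4)(1/4)(3/4)(3/4) = 0.10547; P(data | box B) = (6/12)(6/12)(6/12)(6/12) = 0.0625; P(data | box C) = (1/10)(9/10)(1/10)(1/10) = 0.0009.
Weighting by the prior gives 1/3 · 0.10547 = 0.035156, 1/3 · 0.0625 = 0.020833, 1/3 · 0.0009 = 0.0003; with total 0.05629.
Therefore the posterior P(box C | data) = (0.0003) / (0.05629) = 0.0053296.

0.005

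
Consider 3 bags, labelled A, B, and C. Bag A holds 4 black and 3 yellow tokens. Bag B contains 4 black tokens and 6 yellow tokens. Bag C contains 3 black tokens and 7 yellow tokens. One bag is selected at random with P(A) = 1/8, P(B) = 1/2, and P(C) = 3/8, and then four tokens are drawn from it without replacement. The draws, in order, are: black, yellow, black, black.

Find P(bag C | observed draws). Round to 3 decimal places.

For each hypothesis, P(data | H) works out to: P(data | bag A) = (4/7)(3/6)(3/5)(2/4) = 3/35; P(data | bag B) = (4/10)(6/9)(3/8)(2/7) = 1/35; P(data | bag C) = (3/10)(7/9)(2/8)(1/7) = 1/120.
The prior-weighted likelihoods are 1/8 · 3/35 = 3/280, 1/2 · 1/35 = 1/70, 3/8 · 1/120 = 1/320; with total 9/320.
Hence P(bag C | data) = (1/320) / (9/320) = 1/9.

0.111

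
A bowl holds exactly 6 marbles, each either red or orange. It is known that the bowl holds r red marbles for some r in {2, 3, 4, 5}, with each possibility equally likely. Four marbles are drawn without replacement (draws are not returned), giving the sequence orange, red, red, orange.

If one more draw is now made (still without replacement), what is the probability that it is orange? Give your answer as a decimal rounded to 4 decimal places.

Compute the likelihood of the observed sequence for each case: P(data | r = 2) = (4/6)(2/5)(1/4)(3/3) = 1/15; P(data | r = 3) = (3/6)(3/5)(2/4)(2/3) = 1/10; P(data | r = 4) = (2/6)(4/5)(3/4)(1/3) = 1/15; P(data | r = 5) = (1/6)(5/5)(4/4)(0/3) = 0.
The prior-weighted likelihoods are 1/4 · 1/15 = 1/60, 1/4 · 1/10 = 1/40, 1/4 · 1/15 = 1/60, 1/4 · 0 = 0; with total 7/120.
Normalising, the posterior is P(r = 2 | data) = 2/7, P(r = 3 | data) = 3/7, P(r = 4 | data) = 2/7, P(r = 5 | data) = 0.
The predictive probability is P(orange next | data) = (1)(2/7) + (1/2)(3/7) + (0)(2/7) = 1/2.

0.5000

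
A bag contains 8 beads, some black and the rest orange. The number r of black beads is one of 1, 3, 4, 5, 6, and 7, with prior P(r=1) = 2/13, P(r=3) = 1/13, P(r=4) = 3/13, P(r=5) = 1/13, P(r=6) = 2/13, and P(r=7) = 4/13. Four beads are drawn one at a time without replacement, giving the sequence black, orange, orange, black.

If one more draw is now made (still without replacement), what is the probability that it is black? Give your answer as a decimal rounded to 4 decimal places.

For each hypothesis, P(data | H) works out to: P(data | r = 1) = (1/8)(7/7)(6/6)(0/5) = 0; P(data | r = 3) = (3/8)(5/7)(4/6)(2/5) = 1/14; P(data | r = 4) = (4/8)(4/7)(3/6)(3/5) = 3/35; P(data | r = 5) = (5/8)(3/7)(2/6)(4/5) = 1/14; P(data | r = 6) = (6/8)(2/7)(1/6)(5/5) = 1/28; P(data | r = 7) = (7/8)(1/7)(0/6) = 0.
Multiplying each by its prior: 2/13 · 0 = 0, 1/13 · 1/14 = 1/182, 3/13 · 3/35 = 9/455, 1/13 · 1/14 = 1/182, 2/13 · 1/28 = 1/182, 4/13 · 0 = 0; with total 33/910.
Dividing through by the total gives posterior P(r = 1 | data) = 0, P(r = 3 | data) = 5/33, P(r = 4 | data) = 6/11, P(r = 5 | data) = 5/33, P(r = 6 | data) = 5/33, P(r = 7 | data) = 0.
The predictive probability is P(black next | data) = (1/4)(5/33) + (1/2)(6/11) + (3/4)(5/33) + (1)(5/33) = 19/33.

0.5758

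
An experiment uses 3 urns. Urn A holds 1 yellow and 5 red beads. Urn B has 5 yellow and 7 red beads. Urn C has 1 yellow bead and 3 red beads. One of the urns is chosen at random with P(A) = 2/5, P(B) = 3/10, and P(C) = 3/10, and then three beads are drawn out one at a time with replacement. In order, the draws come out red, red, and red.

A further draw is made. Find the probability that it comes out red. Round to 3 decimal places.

For each hypothesis, P(data | H) works out to: P(data | urn A) = (5/6)(5/6)(5/6) = 0.5787; P(data | urn B) = (7/12)(7/12)(7/12) = 0.1985; P(data | urn C) = (3/4)(3/4)(3/4) = 0.42188.
Weighting by the prior gives 2/5 · 0.5787 = 0.23148, 3/10 · 0.1985 = 0.059549, 3/10 · 0.42188 = 0.12656; summing to 0.41759.
The posterior is then P(urn A | data) = 0.55432, P(urn B | data) = 0.1426, P(urn C | data) = 0.30308.
Averaging over the posterior, P(red next | data) = (5/6)(0.55432) + (7/12)(0.1426) + (3/4)(0.30308) = 0.77243.

0.772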